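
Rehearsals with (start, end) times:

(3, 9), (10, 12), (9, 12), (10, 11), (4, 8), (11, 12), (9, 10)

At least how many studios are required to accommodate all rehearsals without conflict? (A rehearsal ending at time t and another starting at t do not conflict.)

3

Events (time:±→running): 3:+→1 4:+→2 8:-→1 9:-→0 9:+→1 9:+→2 10:-→1 10:+→2 10:+→3 … peak 3.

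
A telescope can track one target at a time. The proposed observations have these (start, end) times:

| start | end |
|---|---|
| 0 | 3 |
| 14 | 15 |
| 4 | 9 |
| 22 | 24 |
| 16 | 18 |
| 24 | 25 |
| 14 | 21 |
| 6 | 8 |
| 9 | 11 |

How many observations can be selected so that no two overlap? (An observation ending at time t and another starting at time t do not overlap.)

Order by finish time; keep every interval that doesn't clash with the previous kept one.
By end time: (0,3), (6,8), (4,9), (9,11), (14,15), (16,18), (14,21), (22,24), (24,25).
Pick (0,3); next start ≥ 3 → (6,8); next start ≥ 8 → (9,11); next start ≥ 11 → (14,15); next start ≥ 15 → (16,18); next start ≥ 18 → (22,24); next start ≥ 24 → (24,25).
Selected 7 observations.

7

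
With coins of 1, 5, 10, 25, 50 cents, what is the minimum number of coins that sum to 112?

Greedy: take as many of the largest coin as possible, then repeat with the remainder.
112 = 2×50 + 1×10 + 2×1
Total coins = 2 + 1 + 2 = 5

5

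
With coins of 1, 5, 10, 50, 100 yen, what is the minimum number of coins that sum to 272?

7

Greedy: take as many of the largest coin as possible, then repeat with the remainder.
272 − 2×100→72 − 1×50→22 − 2×10→2 − 2×1→0
Total coins = 2 + 1 + 2 + 2 = 7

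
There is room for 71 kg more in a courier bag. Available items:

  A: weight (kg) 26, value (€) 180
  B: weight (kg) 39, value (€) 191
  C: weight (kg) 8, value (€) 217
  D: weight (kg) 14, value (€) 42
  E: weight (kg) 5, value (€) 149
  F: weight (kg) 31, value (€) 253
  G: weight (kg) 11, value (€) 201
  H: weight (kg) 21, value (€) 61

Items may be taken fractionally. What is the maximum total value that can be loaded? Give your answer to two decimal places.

930.77

Sort by value per unit weight and fill in that order.
Order: E (149/5=29.80) > C (217/8=27.12) > G (201/11=18.27) > F (253/31=8.16) > A (180/26=6.92) > B (191/39=4.90) > D (42/14=3.00) > H (61/21=2.90)
Fill: take E (5 @ 149) → take C (8 @ 217) → take G (11 @ 201) → take F (31 @ 253) → take 16/26 of A → 110.77; 71/71 used.
Total value = 930.77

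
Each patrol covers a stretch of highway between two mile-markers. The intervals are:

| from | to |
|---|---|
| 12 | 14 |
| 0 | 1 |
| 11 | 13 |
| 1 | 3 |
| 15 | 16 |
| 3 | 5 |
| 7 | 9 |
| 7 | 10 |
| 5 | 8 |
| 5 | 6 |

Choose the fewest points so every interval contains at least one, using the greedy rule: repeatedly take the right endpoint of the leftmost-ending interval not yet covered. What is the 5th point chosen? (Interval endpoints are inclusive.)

16

Sort by right endpoint; whenever an interval is uncovered, place a point at its right end.
By right end: [0,1]  [1,3]  [3,5]  [5,6]  [5,8]  [7,9]  [7,10]  [11,13]  [12,14]  [15,16]
[0,1] uncovered → point at 1; [3,5] uncovered → point at 5; [7,9] uncovered → point at 9; [11,13] uncovered → point at 13; [15,16] uncovered → point at 16.
Points: 1, 5, 9, 13, 16 (5 total).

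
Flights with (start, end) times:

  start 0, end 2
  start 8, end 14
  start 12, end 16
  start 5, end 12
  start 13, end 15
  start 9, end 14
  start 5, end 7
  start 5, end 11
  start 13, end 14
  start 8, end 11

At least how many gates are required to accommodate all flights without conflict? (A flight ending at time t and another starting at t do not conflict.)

5

Count concurrent intervals with a sweep; the peak is the room count.
Events (time:±→running): 0:+→1 2:-→0 5:+→1 5:+→2 5:+→3 7:-→2 8:+→3 8:+→4 9:+→5 … peak 5.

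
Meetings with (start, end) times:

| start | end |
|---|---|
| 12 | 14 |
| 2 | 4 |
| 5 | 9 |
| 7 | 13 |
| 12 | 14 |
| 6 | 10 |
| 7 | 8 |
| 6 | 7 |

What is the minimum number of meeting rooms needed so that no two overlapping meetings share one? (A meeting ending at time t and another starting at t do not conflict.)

starts: [2, 5, 6, 6, 7, 7, 12, 12]
ends:   [4, 7, 8, 9, 10, 13, 14, 14]
s2→1 e4→0 s5→1 s6→2 s6→3 e7→2 s7→3 s7→4  — peak 4.

4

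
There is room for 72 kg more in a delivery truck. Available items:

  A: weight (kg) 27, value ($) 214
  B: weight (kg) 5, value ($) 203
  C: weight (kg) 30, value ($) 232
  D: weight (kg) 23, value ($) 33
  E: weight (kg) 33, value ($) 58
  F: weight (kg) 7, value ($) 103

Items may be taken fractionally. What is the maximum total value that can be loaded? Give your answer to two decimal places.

Order: B (203/5=40.60) > F (103/7=14.71) > A (214/27=7.93) > C (232/30=7.73) > E (58/33=1.76) > D (33/23=1.43)
Fill: take B (5 @ 203) → take F (7 @ 103) → take A (27 @ 214) → take C (30 @ 232) → take 3/33 of E → 5.27; 72/72 used.
Total value = 757.27

757.27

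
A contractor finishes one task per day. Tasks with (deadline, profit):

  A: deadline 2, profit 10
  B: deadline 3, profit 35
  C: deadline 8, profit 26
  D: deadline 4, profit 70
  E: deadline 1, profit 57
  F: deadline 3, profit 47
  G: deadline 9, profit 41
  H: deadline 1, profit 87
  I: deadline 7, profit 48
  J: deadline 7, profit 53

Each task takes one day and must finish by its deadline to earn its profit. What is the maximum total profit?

407

Profit order: H=87 D=70 E=57 J=53 I=48 F=47 G=41 B=35 C=26 A=10
Assign: H→slot 1, D→slot 4, E skipped, J→slot 7, I→slot 6, F→slot 3, G→slot 9, B→slot 2, C→slot 8, A skipped.
Slots: [1:H] [2:B] [3:F] [4:D] [6:I] [7:J] [8:C] [9:G]
Profit = 87 + 35 + 47 + 70 + 48 + 53 + 26 + 41 = 407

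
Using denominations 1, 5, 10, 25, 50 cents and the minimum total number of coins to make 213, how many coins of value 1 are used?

Greedy: take as many of the largest coin as possible, then repeat with the remainder.
213 − 4×50→13 − 1×10→3 − 3×1→0
Count of 1: 3

3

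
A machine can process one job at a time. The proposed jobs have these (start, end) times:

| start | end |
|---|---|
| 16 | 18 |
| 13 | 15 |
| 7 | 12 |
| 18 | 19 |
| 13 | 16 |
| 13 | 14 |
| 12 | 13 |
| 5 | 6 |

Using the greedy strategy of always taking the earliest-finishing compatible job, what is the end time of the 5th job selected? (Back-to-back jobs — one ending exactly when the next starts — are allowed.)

18

Greedy by earliest finish: after sorting by end time, pick each interval compatible with the last pick.
Sorted by end: (5,6)  (7,12)  (12,13)  (13,14)  (13,15)  (13,16)  (16,18)  (18,19)
take (5,6); take (7,12); take (12,13); take (13,14); take (16,18); take (18,19).
Selected: (5,6) (7,12) (12,13) (13,14) (16,18) (18,19)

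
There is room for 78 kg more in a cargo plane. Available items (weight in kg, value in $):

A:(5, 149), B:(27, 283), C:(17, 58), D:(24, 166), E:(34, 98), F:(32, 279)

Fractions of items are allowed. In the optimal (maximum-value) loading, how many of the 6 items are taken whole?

3

Greedy by value/weight ratio, highest first.
Ratios (sorted): A 29.80, B 10.48, F 8.72, D 6.92, C 3.41, E 2.88
take A (5 @ 149); take B (27 @ 283); take F (32 @ 279); take 14/24 of D → 96.83. Capacity used 78/78.
3 item(s) taken whole; one partial (take 14/24 of D).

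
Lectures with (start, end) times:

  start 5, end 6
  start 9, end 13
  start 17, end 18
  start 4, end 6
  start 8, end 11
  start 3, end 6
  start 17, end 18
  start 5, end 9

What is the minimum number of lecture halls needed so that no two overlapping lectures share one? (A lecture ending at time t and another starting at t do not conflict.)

starts: [3, 4, 5, 5, 8, 9, 17, 17]
ends:   [6, 6, 6, 9, 11, 13, 18, 18]
s3→1 s4→2 s5→3 s5→4  — peak 4.

4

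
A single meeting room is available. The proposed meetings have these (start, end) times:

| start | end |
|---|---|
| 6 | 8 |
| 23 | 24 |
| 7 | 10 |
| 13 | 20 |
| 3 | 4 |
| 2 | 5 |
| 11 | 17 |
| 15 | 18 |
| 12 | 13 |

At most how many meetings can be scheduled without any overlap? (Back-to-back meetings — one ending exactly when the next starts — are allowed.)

By end time: (3,4), (2,5), (6,8), (7,10), (12,13), (11,17), (15,18), (13,20), (23,24).
Pick (3,4); next start ≥ 4 → (6,8); next start ≥ 8 → (12,13); next start ≥ 13 → (15,18); next start ≥ 18 → (23,24).
Selected 5 meetings.

5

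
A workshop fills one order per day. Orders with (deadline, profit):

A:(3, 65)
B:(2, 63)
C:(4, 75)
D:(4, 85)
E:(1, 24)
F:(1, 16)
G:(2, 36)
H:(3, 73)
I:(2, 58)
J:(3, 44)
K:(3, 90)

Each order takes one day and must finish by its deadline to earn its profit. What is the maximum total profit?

323

Sort by profit descending; place each in the latest free slot ≤ its deadline.
Profit order: K=90 D=85 C=75 H=73 A=65 B=63 I=58 J=44 G=36 E=24 F=16
Assign: K→slot 3, D→slot 4, C→slot 2, H→slot 1, A skipped, B skipped, I skipped, J skipped, G skipped, E skipped, F skipped.
Slots: [1:H] [2:C] [3:K] [4:D]
Profit = 73 + 75 + 90 + 85 = 323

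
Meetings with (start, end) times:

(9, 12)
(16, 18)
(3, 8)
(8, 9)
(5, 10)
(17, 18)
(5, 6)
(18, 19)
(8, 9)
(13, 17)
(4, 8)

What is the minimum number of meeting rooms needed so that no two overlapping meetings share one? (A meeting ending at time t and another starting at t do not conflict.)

Count concurrent intervals with a sweep; the peak is the room count.
Events (time:±→running): 3:+→1 4:+→2 5:+→3 5:+→4 … peak 4.

4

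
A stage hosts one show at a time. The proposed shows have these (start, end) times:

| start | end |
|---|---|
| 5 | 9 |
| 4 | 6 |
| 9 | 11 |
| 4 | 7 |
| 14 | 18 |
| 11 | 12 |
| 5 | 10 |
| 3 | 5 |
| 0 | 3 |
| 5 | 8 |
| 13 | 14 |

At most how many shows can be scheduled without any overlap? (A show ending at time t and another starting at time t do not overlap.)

Greedy by earliest finish: after sorting by end time, pick each interval compatible with the last pick.
Sorted by end: (0,3)  (3,5)  (4,6)  (4,7)  (5,8)  (5,9)  (5,10)  (9,11)  (11,12)  (13,14)  (14,18)
take (0,3); take (3,5); skip (4,7); take (5,8); skip (5,9); take (9,11); take (11,12); take (13,14); take (14,18).
Selected 7 shows.

7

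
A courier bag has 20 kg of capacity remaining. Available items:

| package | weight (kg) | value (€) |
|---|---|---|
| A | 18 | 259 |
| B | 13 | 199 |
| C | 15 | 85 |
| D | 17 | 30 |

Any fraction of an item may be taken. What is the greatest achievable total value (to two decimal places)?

Ratios (sorted): B 15.31, A 14.39, C 5.67, D 1.76
take B (13 @ 199); take 7/18 of A → 100.72. Capacity used 20/20.
Total value = 299.72

299.72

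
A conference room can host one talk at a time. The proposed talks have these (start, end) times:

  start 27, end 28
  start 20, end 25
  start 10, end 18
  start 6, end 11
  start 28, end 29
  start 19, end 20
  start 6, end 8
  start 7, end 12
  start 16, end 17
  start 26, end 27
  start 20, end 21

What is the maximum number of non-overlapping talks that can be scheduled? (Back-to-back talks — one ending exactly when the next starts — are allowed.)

7

Greedy by earliest finish: after sorting by end time, pick each interval compatible with the last pick.
Sorted by end: (6,8)  (6,11)  (7,12)  (16,17)  (10,18)  (19,20)  (20,21)  (20,25)  (26,27)  (27,28)  (28,29)
take (6,8); take (16,17); take (19,20); take (20,21); take (26,27); take (27,28); take (28,29).
Selected 7 talks.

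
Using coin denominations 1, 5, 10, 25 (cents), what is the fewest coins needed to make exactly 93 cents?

8

Greedy: take as many of the largest coin as possible, then repeat with the remainder.
93 − 3×25→18 − 1×10→8 − 1×5→3 − 3×1→0
Total coins = 3 + 1 + 1 + 3 = 8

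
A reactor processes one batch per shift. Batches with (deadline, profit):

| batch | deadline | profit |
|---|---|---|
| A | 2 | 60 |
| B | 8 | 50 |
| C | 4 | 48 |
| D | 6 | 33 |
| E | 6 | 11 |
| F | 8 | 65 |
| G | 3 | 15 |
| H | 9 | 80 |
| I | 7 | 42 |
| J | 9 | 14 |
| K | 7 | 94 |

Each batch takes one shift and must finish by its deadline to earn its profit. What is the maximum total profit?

487

Sort by profit descending; place each in the latest free slot ≤ its deadline.
By profit: K(d7,94), H(d9,80), F(d8,65), A(d2,60), B(d8,50), C(d4,48), I(d7,42), D(d6,33), G(d3,15), J(d9,14), E(d6,11)
K→slot 7; H→slot 9; F→slot 8; A→slot 2; B→slot 6; C→slot 4; I→slot 5; D→slot 3; G→slot 1; J skipped; E skipped.
Profit = 15 + 60 + 33 + 48 + 42 + 50 + 94 + 65 + 80 = 487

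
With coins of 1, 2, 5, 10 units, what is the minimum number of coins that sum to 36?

5

Greedy: take as many of the largest coin as possible, then repeat with the remainder.
36 − 3×10→6 − 1×5→1 − 1×1→0
Total coins = 3 + 1 + 1 = 5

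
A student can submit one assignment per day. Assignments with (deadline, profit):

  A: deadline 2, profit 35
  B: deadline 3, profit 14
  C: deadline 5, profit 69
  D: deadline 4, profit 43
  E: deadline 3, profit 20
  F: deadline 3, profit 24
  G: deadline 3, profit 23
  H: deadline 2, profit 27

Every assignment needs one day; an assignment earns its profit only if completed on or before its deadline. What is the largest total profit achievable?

Sort by profit descending; place each in the latest free slot ≤ its deadline.
By profit: C(d5,69), D(d4,43), A(d2,35), H(d2,27), F(d3,24), G(d3,23), E(d3,20), B(d3,14)
C→slot 5; D→slot 4; A→slot 2; H→slot 1; F→slot 3; G skipped; E skipped; B skipped.
Profit = 27 + 35 + 24 + 43 + 69 = 198

198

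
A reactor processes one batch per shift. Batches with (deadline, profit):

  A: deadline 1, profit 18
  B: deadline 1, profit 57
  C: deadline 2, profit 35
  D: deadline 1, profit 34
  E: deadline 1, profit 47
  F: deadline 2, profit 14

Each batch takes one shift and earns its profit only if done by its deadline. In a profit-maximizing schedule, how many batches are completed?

By profit: B(d1,57), E(d1,47), C(d2,35), D(d1,34), A(d1,18), F(d2,14)
B→slot 1; E skipped; C→slot 2; D skipped; A skipped; F skipped.
2 of 6 scheduled.

2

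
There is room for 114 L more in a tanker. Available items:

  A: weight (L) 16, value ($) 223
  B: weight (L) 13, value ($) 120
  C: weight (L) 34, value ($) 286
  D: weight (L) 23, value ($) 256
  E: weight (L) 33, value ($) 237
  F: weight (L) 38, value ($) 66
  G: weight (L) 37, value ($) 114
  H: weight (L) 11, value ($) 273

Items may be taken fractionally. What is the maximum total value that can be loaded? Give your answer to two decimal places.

1280.09

Sort by value per unit weight and fill in that order.
Ratios (sorted): H 24.82, A 13.94, D 11.13, B 9.23, C 8.41, E 7.18, G 3.08, F 1.74
take H (11 @ 273); take A (16 @ 223); take D (23 @ 256); take B (13 @ 120); take C (34 @ 286); take 17/33 of E → 122.09. Capacity used 114/114.
Total value = 1280.09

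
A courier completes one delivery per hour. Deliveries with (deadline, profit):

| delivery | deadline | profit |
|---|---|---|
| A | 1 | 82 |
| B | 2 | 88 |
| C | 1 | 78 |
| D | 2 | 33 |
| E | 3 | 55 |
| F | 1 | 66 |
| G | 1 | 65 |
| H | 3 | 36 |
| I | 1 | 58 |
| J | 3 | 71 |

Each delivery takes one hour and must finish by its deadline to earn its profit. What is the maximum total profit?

Take jobs in profit order; each goes to the latest open slot no later than its deadline.
By profit: B(d2,88), A(d1,82), C(d1,78), J(d3,71), F(d1,66), G(d1,65), I(d1,58), E(d3,55), H(d3,36), D(d2,33)
B→slot 2; A→slot 1; C skipped; J→slot 3; F skipped; G skipped; I skipped; E skipped; H skipped; D skipped.
Profit = 82 + 88 + 71 = 241

241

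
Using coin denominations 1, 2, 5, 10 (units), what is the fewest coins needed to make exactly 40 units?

Greedy: take as many of the largest coin as possible, then repeat with the remainder.
40 = 4×10
Total coins = 4 = 4

4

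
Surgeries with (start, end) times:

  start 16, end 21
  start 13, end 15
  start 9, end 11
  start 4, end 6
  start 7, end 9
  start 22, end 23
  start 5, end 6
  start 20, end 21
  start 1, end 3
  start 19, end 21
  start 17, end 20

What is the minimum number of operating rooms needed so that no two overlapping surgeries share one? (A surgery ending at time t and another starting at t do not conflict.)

The answer is the maximum number of intervals overlapping at any instant.
Events (time:±→running): 1:+→1 3:-→0 4:+→1 5:+→2 6:-→1 6:-→0 7:+→1 9:-→0 9:+→1 11:-→0 13:+→1 15:-→0 16:+→1 17:+→2 19:+→3 … peak 3.

3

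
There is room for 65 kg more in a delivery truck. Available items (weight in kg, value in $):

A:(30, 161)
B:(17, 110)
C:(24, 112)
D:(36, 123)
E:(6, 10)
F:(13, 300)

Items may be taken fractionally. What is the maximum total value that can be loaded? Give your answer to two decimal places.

594.33

Sort by value per unit weight and fill in that order.
Order: F (300/13=23.08) > B (110/17=6.47) > A (161/30=5.37) > C (112/24=4.67) > D (123/36=3.42) > E (10/6=1.67)
Fill: take F (13 @ 300) → take B (17 @ 110) → take A (30 @ 161) → take 5/24 of C → 23.33; 65/65 used.
Total value = 594.33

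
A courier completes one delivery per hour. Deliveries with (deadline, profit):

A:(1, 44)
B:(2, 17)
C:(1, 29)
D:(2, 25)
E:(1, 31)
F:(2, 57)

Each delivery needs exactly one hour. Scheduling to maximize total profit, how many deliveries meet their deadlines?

2

Sort by profit descending; place each in the latest free slot ≤ its deadline.
Profit order: F=57 A=44 E=31 C=29 D=25 B=17
Assign: F→slot 2, A→slot 1, E skipped, C skipped, D skipped, B skipped.
Slots: [1:A] [2:F]
2 of 6 scheduled.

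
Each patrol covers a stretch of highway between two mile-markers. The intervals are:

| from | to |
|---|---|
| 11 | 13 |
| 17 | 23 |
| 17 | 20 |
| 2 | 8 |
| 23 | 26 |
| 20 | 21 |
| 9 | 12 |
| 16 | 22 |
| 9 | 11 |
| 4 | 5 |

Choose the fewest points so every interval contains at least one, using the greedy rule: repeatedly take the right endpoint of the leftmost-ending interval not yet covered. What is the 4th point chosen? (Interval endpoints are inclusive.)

Sort by right endpoint; whenever an interval is uncovered, place a point at its right end.
Sorted: [4,5] [2,8] [9,11] [9,12] [11,13] [17,20] [20,21] [16,22] [17,23] [23,26]
{[4,5],[2,8]} hit by 5; {[9,11],[9,12],[11,13]} hit by 11; {[17,20],[20,21],[16,22],[17,23]} hit by 20; {[23,26]} hit by 26.
Points: 5, 11, 20, 26 (4 total).

26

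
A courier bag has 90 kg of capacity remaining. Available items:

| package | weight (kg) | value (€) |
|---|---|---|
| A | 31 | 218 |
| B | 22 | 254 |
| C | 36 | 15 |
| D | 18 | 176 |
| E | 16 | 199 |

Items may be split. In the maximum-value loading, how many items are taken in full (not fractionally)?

Ratios (sorted): E 12.44, B 11.55, D 9.78, A 7.03, C 0.42
take E (16 @ 199); take B (22 @ 254); take D (18 @ 176); take A (31 @ 218); take 3/36 of C → 1.25. Capacity used 90/90.
4 item(s) taken whole; one partial (take 3/36 of C).

4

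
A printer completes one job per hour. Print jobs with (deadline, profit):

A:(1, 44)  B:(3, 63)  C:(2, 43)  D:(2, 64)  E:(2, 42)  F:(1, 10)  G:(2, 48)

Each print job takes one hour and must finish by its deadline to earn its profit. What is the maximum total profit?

Sort by profit descending; place each in the latest free slot ≤ its deadline.
By profit: D(d2,64), B(d3,63), G(d2,48), A(d1,44), C(d2,43), E(d2,42), F(d1,10)
D→slot 2; B→slot 3; G→slot 1; A skipped; C skipped; E skipped; F skipped.
Profit = 48 + 64 + 63 = 175

175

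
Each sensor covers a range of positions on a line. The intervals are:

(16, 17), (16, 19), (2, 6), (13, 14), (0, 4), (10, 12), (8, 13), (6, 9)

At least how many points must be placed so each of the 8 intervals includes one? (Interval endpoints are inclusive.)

Sorted: [0,4] [2,6] [6,9] [10,12] [8,13] [13,14] [16,17] [16,19]
{[0,4],[2,6]} hit by 4; {[6,9]} hit by 9; {[10,12],[8,13]} hit by 12; {[13,14]} hit by 14; {[16,17],[16,19]} hit by 17.
Points: 4, 9, 12, 14, 17 (5 total).

5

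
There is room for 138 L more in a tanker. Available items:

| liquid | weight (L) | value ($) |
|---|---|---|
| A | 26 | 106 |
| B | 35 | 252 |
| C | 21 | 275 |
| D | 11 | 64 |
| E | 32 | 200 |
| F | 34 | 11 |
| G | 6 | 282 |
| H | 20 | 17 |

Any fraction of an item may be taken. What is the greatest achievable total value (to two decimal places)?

Order: G (282/6=47.00) > C (275/21=13.10) > B (252/35=7.20) > E (200/32=6.25) > D (64/11=5.82) > A (106/26=4.08) > H (17/20=0.85) > F (11/34=0.32)
Fill: take G (6 @ 282) → take C (21 @ 275) → take B (35 @ 252) → take E (32 @ 200) → take D (11 @ 64) → take A (26 @ 106) → take 7/20 of H → 5.95; 138/138 used.
Total value = 1184.95

1184.95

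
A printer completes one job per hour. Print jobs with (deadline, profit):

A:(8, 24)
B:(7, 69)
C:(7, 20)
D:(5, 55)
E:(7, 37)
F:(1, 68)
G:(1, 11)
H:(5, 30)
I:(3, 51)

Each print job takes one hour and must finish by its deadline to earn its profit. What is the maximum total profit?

354

By profit: B(d7,69), F(d1,68), D(d5,55), I(d3,51), E(d7,37), H(d5,30), A(d8,24), C(d7,20), G(d1,11)
B→slot 7; F→slot 1; D→slot 5; I→slot 3; E→slot 6; H→slot 4; A→slot 8; C→slot 2; G skipped.
Profit = 68 + 20 + 51 + 30 + 55 + 37 + 69 + 24 = 354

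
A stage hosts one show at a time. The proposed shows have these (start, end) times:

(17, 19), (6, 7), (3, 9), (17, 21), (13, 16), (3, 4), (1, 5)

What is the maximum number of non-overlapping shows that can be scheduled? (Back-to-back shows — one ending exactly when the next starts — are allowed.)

4

Sorted by end: (3,4)  (1,5)  (6,7)  (3,9)  (13,16)  (17,19)  (17,21)
take (3,4); skip (1,5); take (6,7); take (13,16); take (17,19); skip (17,21).
Selected 4 shows.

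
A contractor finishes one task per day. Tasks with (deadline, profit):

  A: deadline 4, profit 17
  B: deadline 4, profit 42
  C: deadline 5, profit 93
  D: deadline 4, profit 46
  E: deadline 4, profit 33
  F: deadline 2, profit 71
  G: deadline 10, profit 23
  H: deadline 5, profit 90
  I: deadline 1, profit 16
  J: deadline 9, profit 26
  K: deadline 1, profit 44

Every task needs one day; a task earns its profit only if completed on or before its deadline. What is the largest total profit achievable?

393

By profit: C(d5,93), H(d5,90), F(d2,71), D(d4,46), K(d1,44), B(d4,42), E(d4,33), J(d9,26), G(d10,23), A(d4,17), I(d1,16)
C→slot 5; H→slot 4; F→slot 2; D→slot 3; K→slot 1; B skipped; E skipped; J→slot 9; G→slot 10; A skipped; I skipped.
Profit = 44 + 71 + 46 + 90 + 93 + 26 + 23 = 393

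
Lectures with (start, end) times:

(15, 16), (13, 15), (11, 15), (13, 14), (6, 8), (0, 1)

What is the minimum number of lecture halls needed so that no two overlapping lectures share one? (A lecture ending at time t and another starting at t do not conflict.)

starts: [0, 6, 11, 13, 13, 15]
ends:   [1, 8, 14, 15, 15, 16]
s0→1 e1→0 s6→1 e8→0 s11→1 s13→2 s13→3  — peak 3.

3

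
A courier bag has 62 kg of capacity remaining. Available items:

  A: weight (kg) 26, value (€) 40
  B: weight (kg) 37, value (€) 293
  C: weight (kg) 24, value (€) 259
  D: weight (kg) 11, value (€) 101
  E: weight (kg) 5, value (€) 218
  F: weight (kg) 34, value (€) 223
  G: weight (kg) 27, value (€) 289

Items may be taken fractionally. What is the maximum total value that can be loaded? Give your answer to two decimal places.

Ratios (sorted): E 43.60, C 10.79, G 10.70, D 9.18, B 7.92, F 6.56, A 1.54
take E (5 @ 218); take C (24 @ 259); take G (27 @ 289); take 6/11 of D → 55.09. Capacity used 62/62.
Total value = 821.09

821.09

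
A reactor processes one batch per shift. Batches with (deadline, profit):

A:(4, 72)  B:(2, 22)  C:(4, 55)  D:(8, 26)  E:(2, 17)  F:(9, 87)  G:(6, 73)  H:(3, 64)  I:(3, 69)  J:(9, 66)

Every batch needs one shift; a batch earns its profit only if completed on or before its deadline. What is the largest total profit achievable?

512

By profit: F(d9,87), G(d6,73), A(d4,72), I(d3,69), J(d9,66), H(d3,64), C(d4,55), D(d8,26), B(d2,22), E(d2,17)
F→slot 9; G→slot 6; A→slot 4; I→slot 3; J→slot 8; H→slot 2; C→slot 1; D→slot 7; B skipped; E skipped.
Profit = 55 + 64 + 69 + 72 + 73 + 26 + 66 + 87 = 512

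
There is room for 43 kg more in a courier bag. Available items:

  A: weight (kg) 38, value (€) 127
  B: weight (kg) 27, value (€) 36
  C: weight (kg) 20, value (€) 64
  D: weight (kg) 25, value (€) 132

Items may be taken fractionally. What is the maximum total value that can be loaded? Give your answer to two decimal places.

Order: D (132/25=5.28) > A (127/38=3.34) > C (64/20=3.20) > B (36/27=1.33)
Fill: take D (25 @ 132) → take 18/38 of A → 60.16; 43/43 used.
Total value = 192.16

192.16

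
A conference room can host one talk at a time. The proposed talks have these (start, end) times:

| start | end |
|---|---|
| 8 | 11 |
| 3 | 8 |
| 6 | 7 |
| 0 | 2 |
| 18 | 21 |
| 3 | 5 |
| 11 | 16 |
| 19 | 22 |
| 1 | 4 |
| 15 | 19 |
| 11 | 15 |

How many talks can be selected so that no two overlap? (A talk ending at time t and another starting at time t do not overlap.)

Sorted by end: (0,2)  (1,4)  (3,5)  (6,7)  (3,8)  (8,11)  (11,15)  (11,16)  (15,19)  (18,21)  (19,22)
take (0,2); take (3,5); take (6,7); take (8,11); take (11,15); skip (11,16); take (15,19); skip (18,21); take (19,22).
Selected 7 talks.

7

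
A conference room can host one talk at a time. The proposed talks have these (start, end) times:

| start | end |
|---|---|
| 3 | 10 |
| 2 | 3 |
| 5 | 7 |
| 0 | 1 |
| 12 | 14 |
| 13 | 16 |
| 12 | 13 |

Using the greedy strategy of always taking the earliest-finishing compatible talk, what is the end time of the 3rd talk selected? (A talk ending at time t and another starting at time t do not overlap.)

Sort by end time and greedily take each interval whose start is ≥ the last chosen end.
By end time: (0,1), (2,3), (5,7), (3,10), (12,13), (12,14), (13,16).
Pick (0,1); next start ≥ 1 → (2,3); next start ≥ 3 → (5,7); next start ≥ 7 → (12,13); next start ≥ 13 → (13,16).
Selected: (0,1) (2,3) (5,7) (12,13) (13,16)

7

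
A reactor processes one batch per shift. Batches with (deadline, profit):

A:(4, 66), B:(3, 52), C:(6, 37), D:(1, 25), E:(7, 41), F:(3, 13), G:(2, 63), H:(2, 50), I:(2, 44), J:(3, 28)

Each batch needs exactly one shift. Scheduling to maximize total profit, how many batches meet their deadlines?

By profit: A(d4,66), G(d2,63), B(d3,52), H(d2,50), I(d2,44), E(d7,41), C(d6,37), J(d3,28), D(d1,25), F(d3,13)
A→slot 4; G→slot 2; B→slot 3; H→slot 1; I skipped; E→slot 7; C→slot 6; J skipped; D skipped; F skipped.
6 of 10 scheduled.

6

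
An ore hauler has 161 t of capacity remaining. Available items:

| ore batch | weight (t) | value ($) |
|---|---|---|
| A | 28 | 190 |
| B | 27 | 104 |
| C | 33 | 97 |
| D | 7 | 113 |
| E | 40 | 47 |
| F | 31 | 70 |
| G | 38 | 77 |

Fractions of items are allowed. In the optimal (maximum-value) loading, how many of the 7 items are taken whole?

5

Greedy by value/weight ratio, highest first.
Order: D (113/7=16.14) > A (190/28=6.79) > B (104/27=3.85) > C (97/33=2.94) > F (70/31=2.26) > G (77/38=2.03) > E (47/40=1.18)
Fill: take D (7 @ 113) → take A (28 @ 190) → take B (27 @ 104) → take C (33 @ 97) → take F (31 @ 70) → take 35/38 of G → 70.92; 161/161 used.
5 item(s) taken whole; one partial (take 35/38 of G).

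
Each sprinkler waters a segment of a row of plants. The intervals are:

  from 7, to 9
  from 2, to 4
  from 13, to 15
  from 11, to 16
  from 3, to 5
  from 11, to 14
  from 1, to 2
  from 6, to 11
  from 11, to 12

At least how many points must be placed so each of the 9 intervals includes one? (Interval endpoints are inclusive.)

Sorted: [1,2] [2,4] [3,5] [7,9] [6,11] [11,12] [11,14] [13,15] [11,16]
{[1,2],[2,4]} hit by 2; {[3,5]} hit by 5; {[7,9],[6,11]} hit by 9; {[11,12],[11,14]} hit by 12; {[13,15],[11,16]} hit by 15.
Points: 2, 5, 9, 12, 15 (5 total).

5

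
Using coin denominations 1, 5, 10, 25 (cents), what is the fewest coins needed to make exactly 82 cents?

6

Greedy: take as many of the largest coin as possible, then repeat with the remainder.
82 = 3×25 + 1×5 + 2×1
Total coins = 3 + 1 + 2 = 6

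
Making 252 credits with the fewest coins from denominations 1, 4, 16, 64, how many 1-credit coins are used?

252 − 3×64→60 − 3×16→12 − 3×4→0
Count of 1: 0

0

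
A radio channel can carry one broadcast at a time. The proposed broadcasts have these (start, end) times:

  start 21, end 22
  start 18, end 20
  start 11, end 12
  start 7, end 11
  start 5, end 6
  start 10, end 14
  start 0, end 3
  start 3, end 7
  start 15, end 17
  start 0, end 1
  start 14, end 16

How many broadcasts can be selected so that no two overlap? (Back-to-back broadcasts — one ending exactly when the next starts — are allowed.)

7

Order by finish time; keep every interval that doesn't clash with the previous kept one.
Sorted by end: (0,1)  (0,3)  (5,6)  (3,7)  (7,11)  (11,12)  (10,14)  (14,16)  (15,17)  (18,20)  (21,22)
take (0,1); take (5,6); skip (3,7); take (7,11); take (11,12); skip (10,14); take (14,16); skip (15,17); take (18,20); take (21,22).
Selected 7 broadcasts.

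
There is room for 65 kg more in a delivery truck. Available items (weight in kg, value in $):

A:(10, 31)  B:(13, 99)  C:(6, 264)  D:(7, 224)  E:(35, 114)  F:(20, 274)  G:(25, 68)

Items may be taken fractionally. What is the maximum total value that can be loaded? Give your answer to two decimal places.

922.89

Sort by value per unit weight and fill in that order.
Ratios (sorted): C 44.00, D 32.00, F 13.70, B 7.62, E 3.26, A 3.10, G 2.72
take C (6 @ 264); take D (7 @ 224); take F (20 @ 274); take B (13 @ 99); take 19/35 of E → 61.89. Capacity used 65/65.
Total value = 922.89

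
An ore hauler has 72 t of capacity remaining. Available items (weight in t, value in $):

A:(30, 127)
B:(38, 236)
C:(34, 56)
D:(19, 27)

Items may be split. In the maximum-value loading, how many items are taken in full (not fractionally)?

Greedy by value/weight ratio, highest first.
Order: B (236/38=6.21) > A (127/30=4.23) > C (56/34=1.65) > D (27/19=1.42)
Fill: take B (38 @ 236) → take A (30 @ 127) → take 4/34 of C → 6.59; 72/72 used.
2 item(s) taken whole; one partial (take 4/34 of C).

2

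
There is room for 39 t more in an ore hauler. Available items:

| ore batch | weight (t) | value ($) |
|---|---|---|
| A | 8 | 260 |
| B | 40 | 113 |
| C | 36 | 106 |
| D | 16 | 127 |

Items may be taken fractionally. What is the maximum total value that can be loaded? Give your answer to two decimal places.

Ratios (sorted): A 32.50, D 7.94, C 2.94, B 2.83
take A (8 @ 260); take D (16 @ 127); take 15/36 of C → 44.17. Capacity used 39/39.
Total value = 431.17

431.17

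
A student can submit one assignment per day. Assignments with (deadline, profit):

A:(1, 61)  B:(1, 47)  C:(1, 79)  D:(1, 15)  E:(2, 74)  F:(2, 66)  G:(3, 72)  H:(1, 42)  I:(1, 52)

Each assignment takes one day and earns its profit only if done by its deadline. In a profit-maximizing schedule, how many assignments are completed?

3

Take jobs in profit order; each goes to the latest open slot no later than its deadline.
Profit order: C=79 E=74 G=72 F=66 A=61 I=52 B=47 H=42 D=15
Assign: C→slot 1, E→slot 2, G→slot 3, F skipped, A skipped, I skipped, B skipped, H skipped, D skipped.
Slots: [1:C] [2:E] [3:G]
3 of 9 scheduled.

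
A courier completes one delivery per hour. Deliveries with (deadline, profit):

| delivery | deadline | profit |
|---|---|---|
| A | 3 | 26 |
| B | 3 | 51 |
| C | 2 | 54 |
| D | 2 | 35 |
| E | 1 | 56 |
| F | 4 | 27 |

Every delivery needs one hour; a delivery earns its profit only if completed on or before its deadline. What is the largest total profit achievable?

Sort by profit descending; place each in the latest free slot ≤ its deadline.
Profit order: E=56 C=54 B=51 D=35 F=27 A=26
Assign: E→slot 1, C→slot 2, B→slot 3, D skipped, F→slot 4, A skipped.
Slots: [1:E] [2:C] [3:B] [4:F]
Profit = 56 + 54 + 51 + 27 = 188

188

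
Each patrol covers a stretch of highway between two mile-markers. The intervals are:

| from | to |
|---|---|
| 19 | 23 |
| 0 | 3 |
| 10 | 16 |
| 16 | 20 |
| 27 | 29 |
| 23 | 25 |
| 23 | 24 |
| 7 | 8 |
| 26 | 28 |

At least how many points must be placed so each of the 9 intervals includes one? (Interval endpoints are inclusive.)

5

Process intervals by earliest right end; each time one isn't hit yet, stab at its right endpoint.
Sorted: [0,3] [7,8] [10,16] [16,20] [19,23] [23,24] [23,25] [26,28] [27,29]
{[0,3]} hit by 3; {[7,8]} hit by 8; {[10,16],[16,20]} hit by 16; {[19,23],[23,24],[23,25]} hit by 23; {[26,28],[27,29]} hit by 28.
Points: 3, 8, 16, 23, 28 (5 total).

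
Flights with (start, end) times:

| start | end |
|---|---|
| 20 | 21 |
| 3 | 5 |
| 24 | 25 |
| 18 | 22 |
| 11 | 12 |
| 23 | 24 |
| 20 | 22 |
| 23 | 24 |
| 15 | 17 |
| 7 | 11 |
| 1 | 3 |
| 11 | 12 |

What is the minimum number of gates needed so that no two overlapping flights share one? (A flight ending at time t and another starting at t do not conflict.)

Count concurrent intervals with a sweep; the peak is the room count.
Events (time:±→running): 1:+→1 3:-→0 3:+→1 5:-→0 7:+→1 11:-→0 11:+→1 11:+→2 12:-→1 12:-→0 15:+→1 17:-→0 18:+→1 20:+→2 20:+→3 … peak 3.

3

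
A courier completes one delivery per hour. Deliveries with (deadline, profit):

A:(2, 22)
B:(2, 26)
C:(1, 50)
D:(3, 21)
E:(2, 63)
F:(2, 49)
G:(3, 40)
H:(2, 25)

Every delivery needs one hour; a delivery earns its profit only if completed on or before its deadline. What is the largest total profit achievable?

Take jobs in profit order; each goes to the latest open slot no later than its deadline.
By profit: E(d2,63), C(d1,50), F(d2,49), G(d3,40), B(d2,26), H(d2,25), A(d2,22), D(d3,21)
E→slot 2; C→slot 1; F skipped; G→slot 3; B skipped; H skipped; A skipped; D skipped.
Profit = 50 + 63 + 40 = 153

153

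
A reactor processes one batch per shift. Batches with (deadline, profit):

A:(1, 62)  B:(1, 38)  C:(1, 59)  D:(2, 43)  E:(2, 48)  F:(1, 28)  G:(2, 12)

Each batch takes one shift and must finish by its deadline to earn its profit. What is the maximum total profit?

By profit: A(d1,62), C(d1,59), E(d2,48), D(d2,43), B(d1,38), F(d1,28), G(d2,12)
A→slot 1; C skipped; E→slot 2; D skipped; B skipped; F skipped; G skipped.
Profit = 62 + 48 = 110

110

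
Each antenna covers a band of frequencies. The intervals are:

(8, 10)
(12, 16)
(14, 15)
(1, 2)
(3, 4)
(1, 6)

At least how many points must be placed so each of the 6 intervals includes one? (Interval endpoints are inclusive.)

Sorted: [1,2] [3,4] [1,6] [8,10] [14,15] [12,16]
{[1,2]} hit by 2; {[3,4],[1,6]} hit by 4; {[8,10]} hit by 10; {[14,15],[12,16]} hit by 15.
Points: 2, 4, 10, 15 (4 total).

4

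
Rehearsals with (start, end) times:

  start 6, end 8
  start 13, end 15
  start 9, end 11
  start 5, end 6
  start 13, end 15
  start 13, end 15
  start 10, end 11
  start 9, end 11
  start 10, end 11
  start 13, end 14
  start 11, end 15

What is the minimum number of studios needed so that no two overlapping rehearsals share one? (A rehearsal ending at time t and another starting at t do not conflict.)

5

Count concurrent intervals with a sweep; the peak is the room count.
Events (time:±→running): 5:+→1 6:-→0 6:+→1 8:-→0 9:+→1 9:+→2 10:+→3 10:+→4 11:-→3 11:-→2 11:-→1 11:-→0 11:+→1 13:+→2 13:+→3 13:+→4 13:+→5 … peak 5.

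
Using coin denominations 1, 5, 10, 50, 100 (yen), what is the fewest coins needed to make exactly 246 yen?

8

246 − 2×100→46 − 4×10→6 − 1×5→1 − 1×1→0
Total coins = 2 + 4 + 1 + 1 = 8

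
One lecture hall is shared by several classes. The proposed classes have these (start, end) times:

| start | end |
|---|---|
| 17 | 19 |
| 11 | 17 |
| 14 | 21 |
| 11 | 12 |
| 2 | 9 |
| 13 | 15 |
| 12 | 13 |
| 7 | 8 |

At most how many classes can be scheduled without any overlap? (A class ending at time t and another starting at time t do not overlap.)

Order by finish time; keep every interval that doesn't clash with the previous kept one.
By end time: (7,8), (2,9), (11,12), (12,13), (13,15), (11,17), (17,19), (14,21).
Pick (7,8); next start ≥ 8 → (11,12); next start ≥ 12 → (12,13); next start ≥ 13 → (13,15); next start ≥ 15 → (17,19).
Selected 5 classes.

5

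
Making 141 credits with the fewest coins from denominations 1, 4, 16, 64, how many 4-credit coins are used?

141 − 2×64→13 − 3×4→1 − 1×1→0
Count of 4: 3

3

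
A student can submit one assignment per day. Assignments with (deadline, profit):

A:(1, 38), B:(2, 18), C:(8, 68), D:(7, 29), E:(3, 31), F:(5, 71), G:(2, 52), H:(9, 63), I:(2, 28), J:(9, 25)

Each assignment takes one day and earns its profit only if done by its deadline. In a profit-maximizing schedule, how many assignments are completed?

Sort by profit descending; place each in the latest free slot ≤ its deadline.
By profit: F(d5,71), C(d8,68), H(d9,63), G(d2,52), A(d1,38), E(d3,31), D(d7,29), I(d2,28), J(d9,25), B(d2,18)
F→slot 5; C→slot 8; H→slot 9; G→slot 2; A→slot 1; E→slot 3; D→slot 7; I skipped; J→slot 6; B skipped.
8 of 10 scheduled.

8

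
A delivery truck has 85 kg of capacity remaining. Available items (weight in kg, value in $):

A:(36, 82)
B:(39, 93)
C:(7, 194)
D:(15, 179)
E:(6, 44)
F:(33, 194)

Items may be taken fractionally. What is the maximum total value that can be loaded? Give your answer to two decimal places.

668.23

Greedy by value/weight ratio, highest first.
Ratios (sorted): C 27.71, D 11.93, E 7.33, F 5.88, B 2.38, A 2.28
take C (7 @ 194); take D (15 @ 179); take E (6 @ 44); take F (33 @ 194); take 24/39 of B → 57.23. Capacity used 85/85.
Total value = 668.23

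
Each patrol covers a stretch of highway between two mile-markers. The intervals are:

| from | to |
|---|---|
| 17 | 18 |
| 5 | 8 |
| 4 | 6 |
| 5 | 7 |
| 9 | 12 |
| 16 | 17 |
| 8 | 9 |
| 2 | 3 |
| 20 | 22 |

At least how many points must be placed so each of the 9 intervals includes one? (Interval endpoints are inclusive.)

5

Sorted: [2,3] [4,6] [5,7] [5,8] [8,9] [9,12] [16,17] [17,18] [20,22]
{[2,3]} hit by 3; {[4,6],[5,7],[5,8]} hit by 6; {[8,9],[9,12]} hit by 9; {[16,17],[17,18]} hit by 17; {[20,22]} hit by 22.
Points: 3, 6, 9, 17, 22 (5 total).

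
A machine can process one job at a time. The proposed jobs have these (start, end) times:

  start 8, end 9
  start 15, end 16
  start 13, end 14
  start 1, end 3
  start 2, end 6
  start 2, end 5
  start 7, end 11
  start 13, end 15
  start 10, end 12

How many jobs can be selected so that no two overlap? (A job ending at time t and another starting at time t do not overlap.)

5

Order by finish time; keep every interval that doesn't clash with the previous kept one.
By end time: (1,3), (2,5), (2,6), (8,9), (7,11), (10,12), (13,14), (13,15), (15,16).
Pick (1,3); next start ≥ 3 → (8,9); next start ≥ 9 → (10,12); next start ≥ 12 → (13,14); next start ≥ 14 → (15,16).
Selected 5 jobs.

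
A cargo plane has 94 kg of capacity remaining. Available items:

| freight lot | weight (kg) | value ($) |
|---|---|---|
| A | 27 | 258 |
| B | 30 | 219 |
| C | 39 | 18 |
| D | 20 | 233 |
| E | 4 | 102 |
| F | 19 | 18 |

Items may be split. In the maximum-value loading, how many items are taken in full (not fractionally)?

4

Ratios (sorted): E 25.50, D 11.65, A 9.56, B 7.30, F 0.95, C 0.46
take E (4 @ 102); take D (20 @ 233); take A (27 @ 258); take B (30 @ 219); take 13/19 of F → 12.32. Capacity used 94/94.
4 item(s) taken whole; one partial (take 13/19 of F).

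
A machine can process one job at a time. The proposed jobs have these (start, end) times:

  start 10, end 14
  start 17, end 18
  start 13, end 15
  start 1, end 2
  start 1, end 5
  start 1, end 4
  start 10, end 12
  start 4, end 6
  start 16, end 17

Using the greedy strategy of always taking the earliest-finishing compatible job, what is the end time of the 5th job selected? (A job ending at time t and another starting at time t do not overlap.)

17

Sorted by end: (1,2)  (1,4)  (1,5)  (4,6)  (10,12)  (10,14)  (13,15)  (16,17)  (17,18)
take (1,2); skip (1,5); take (4,6); take (10,12); take (13,15); take (16,17); take (17,18).
Selected: (1,2) (4,6) (10,12) (13,15) (16,17) (17,18)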